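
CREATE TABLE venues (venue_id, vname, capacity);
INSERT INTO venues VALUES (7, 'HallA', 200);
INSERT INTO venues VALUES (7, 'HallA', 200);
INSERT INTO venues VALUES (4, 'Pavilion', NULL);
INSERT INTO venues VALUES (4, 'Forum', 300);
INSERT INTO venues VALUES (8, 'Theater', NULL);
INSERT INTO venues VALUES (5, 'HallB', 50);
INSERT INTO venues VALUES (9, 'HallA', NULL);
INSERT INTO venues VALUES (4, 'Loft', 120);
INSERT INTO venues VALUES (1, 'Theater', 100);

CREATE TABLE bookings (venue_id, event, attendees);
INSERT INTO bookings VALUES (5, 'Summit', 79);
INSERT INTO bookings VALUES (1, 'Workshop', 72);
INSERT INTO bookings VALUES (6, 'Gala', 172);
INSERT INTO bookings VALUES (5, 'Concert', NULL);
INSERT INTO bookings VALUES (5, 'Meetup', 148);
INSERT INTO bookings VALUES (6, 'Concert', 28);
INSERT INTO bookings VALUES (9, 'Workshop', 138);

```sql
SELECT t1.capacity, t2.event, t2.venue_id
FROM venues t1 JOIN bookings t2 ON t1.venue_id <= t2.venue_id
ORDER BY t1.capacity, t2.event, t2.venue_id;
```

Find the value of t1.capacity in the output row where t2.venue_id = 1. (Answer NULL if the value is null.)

INNER JOIN keeps only pairs where the ON condition holds.
Matching on t1.venue_id <= t2.venue_id.
- venue_id=7: 1 matching t2 row(s), so 1 row(s) emitted.
- venue_id=7: 1 matching t2 row(s), so 1 row(s) emitted.
- venue_id=4: 6 matching t2 row(s), so 6 row(s) emitted.
- venue_id=4: 6 matching t2 row(s), so 6 row(s) emitted.
- venue_id=8: 1 matching t2 row(s), so 1 row(s) emitted.
- venue_id=5: 6 matching t2 row(s), so 6 row(s) emitted.
- venue_id=9: 1 matching t2 row(s), so 1 row(s) emitted.
- venue_id=4: 6 matching t2 row(s), so 6 row(s) emitted.
- venue_id=1: 7 matching t2 row(s), so 7 row(s) emitted.

100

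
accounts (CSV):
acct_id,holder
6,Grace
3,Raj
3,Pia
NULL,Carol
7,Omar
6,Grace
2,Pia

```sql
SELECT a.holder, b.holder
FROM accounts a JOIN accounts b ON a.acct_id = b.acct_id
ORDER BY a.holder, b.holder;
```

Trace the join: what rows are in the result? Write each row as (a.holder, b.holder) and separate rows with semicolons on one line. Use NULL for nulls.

(Grace, Grace); (Grace, Grace); (Grace, Grace); (Grace, Grace); (Omar, Omar); (Pia, Pia); (Pia, Pia); (Pia, Raj); (Raj, Pia); (Raj, Raj)

INNER JOIN keeps only pairs where the ON condition holds.
Matching on a.acct_id = b.acct_id. A NULL in a compared column never satisfies the condition.
- a[0] acct_id=6 → 2 match(es) in b → 2 row(s).
- a[1] acct_id=3 → 2 match(es) in b → 2 row(s).
- a[2] acct_id=3 → 2 match(es) in b → 2 row(s).
- a[3] acct_id=NULL → no match; dropped.
- a[4] acct_id=7 → 1 match(es) in b → 1 row(s).
- a[5] acct_id=6 → 2 match(es) in b → 2 row(s).
- a[6] acct_id=2 → 1 match(es) in b → 1 row(s).
After projecting and ordering:
a.holder | b.holder
Grace | Grace
Grace | Grace
Grace | Grace
Grace | Grace
Omar | Omar
Pia | Pia
Pia | Pia
Pia | Raj
Raj | Pia
Raj | Raj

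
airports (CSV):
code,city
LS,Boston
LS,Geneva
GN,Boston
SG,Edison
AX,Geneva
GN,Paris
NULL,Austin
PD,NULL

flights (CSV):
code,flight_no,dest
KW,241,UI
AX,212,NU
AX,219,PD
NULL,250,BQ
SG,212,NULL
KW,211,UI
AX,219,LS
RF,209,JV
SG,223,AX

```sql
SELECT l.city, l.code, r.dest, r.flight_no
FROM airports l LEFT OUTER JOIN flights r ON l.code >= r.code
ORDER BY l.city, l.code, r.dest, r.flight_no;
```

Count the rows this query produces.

33

LEFT JOIN keeps every row from `airports`; unmatched rows get NULL for `flights`'s columns.
Matching on l.code >= r.code. A NULL in a compared column never satisfies the condition.
- l[0] code=LS → 5 match(es) in r → 5 row(s).
- l[1] code=LS → 5 match(es) in r → 5 row(s).
- l[2] code=GN → 3 match(es) in r → 3 row(s).
- l[3] code=SG → 8 match(es) in r → 8 row(s).
- l[4] code=AX → 3 match(es) in r → 3 row(s).
- l[5] code=GN → 3 match(es) in r → 3 row(s).
- l[6] code=NULL → no match; kept with NULLs on the r side.
- l[7] code=PD → 5 match(es) in r → 5 row(s).
Total: 32 matched + 1 padded = 33 rows.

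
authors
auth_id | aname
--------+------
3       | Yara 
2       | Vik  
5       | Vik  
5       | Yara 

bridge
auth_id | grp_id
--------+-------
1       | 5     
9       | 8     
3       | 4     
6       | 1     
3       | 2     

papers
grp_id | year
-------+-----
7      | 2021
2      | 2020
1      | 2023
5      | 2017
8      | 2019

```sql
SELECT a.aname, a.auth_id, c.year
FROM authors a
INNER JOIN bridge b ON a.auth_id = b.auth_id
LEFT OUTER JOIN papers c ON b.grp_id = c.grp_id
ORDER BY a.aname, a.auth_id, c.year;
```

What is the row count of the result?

Step 1 — a INNER JOIN b on auth_id → 2 row(s).
Then LEFT JOIN `papers c` on grp_id: each of those 2 rows is kept; rows whose b.grp_id has no match in c get NULL for c's columns.
Result: 2 row(s).

2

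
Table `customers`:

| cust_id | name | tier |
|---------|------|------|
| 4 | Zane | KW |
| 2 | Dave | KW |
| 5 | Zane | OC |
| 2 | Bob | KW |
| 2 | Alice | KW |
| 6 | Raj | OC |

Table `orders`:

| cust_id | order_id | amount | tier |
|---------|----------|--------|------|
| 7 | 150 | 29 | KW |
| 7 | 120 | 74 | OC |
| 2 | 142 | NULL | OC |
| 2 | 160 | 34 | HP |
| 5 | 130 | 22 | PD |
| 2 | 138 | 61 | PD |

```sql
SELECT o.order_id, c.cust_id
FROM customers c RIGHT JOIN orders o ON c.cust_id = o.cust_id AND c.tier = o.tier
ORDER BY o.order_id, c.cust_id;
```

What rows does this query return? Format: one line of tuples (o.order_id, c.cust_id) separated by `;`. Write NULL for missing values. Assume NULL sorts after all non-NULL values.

(120, NULL); (130, NULL); (138, NULL); (142, NULL); (150, NULL); (160, NULL)

RIGHT JOIN keeps every row from `orders`; unmatched rows get NULL for `customers`'s columns.
Matching on c.cust_id = o.cust_id AND c.tier = o.tier.
Matched pairs: 0; unmatched o rows kept: 6.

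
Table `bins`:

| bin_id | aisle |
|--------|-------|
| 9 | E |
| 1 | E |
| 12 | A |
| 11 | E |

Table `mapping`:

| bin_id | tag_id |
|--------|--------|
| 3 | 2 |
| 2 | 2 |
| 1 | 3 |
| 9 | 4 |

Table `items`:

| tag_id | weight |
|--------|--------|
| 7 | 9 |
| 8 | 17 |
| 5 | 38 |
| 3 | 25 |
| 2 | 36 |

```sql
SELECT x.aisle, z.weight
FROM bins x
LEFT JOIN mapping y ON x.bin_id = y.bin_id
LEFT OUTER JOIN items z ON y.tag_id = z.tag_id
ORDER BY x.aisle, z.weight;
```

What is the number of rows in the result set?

Evaluate left to right. First `bins x LEFT JOIN mapping y` on bin_id: 4 row(s).
Then LEFT JOIN `items z` on tag_id: each of those 4 rows is kept; rows whose y.tag_id has no match in z get NULL for z's columns.
Result: 4 row(s).

4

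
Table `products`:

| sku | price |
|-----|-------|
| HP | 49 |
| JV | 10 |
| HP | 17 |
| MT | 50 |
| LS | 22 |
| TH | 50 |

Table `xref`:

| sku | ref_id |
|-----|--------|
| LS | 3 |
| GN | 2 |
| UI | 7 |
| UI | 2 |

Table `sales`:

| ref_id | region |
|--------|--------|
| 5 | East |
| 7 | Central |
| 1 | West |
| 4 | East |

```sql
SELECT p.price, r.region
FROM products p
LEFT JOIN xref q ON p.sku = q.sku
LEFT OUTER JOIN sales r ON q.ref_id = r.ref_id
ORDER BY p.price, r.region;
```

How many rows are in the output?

Joins associate left-to-right: products LEFT JOIN xref on sku gives 6 intermediate row(s).
Then LEFT JOIN `sales r` on ref_id: each of those 6 rows is kept; rows whose q.ref_id has no match in r get NULL for r's columns.
Result: 6 row(s).

6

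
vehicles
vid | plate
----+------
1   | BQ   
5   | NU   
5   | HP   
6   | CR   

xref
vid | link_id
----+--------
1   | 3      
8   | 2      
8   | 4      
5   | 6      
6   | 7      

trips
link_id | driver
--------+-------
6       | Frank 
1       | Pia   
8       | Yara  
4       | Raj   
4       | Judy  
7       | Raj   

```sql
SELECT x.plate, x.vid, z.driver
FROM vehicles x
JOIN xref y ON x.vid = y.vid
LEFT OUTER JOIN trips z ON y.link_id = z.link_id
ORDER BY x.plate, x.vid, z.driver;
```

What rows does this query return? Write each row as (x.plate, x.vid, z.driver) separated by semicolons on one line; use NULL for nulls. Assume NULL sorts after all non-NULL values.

Step 1 — x INNER JOIN y on vid → 4 row(s).
Then LEFT JOIN `trips z` on link_id: each of those 4 rows is kept; rows whose y.link_id has no match in z get NULL for z's columns.

(BQ, 1, NULL); (CR, 6, Raj); (HP, 5, Frank); (NU, 5, Frank)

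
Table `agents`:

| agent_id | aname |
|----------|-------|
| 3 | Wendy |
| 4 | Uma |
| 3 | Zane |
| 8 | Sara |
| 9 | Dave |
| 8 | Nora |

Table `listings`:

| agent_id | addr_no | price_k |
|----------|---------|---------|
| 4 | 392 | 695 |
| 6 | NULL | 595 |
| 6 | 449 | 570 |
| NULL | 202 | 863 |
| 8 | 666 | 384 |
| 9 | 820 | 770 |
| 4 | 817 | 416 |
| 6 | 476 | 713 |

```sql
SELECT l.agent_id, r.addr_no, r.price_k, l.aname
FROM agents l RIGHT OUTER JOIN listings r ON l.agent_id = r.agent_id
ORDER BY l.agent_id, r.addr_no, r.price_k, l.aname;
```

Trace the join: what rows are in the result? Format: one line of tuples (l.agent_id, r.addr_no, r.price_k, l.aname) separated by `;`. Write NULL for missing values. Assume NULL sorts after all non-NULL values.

(4, 392, 695, Uma); (4, 817, 416, Uma); (8, 666, 384, Nora); (8, 666, 384, Sara); (9, 820, 770, Dave); (NULL, 202, 863, NULL); (NULL, 449, 570, NULL); (NULL, 476, 713, NULL); (NULL, NULL, 595, NULL)

RIGHT JOIN keeps every row from `listings`; unmatched rows get NULL for `agents`'s columns.
Matching on l.agent_id = r.agent_id. A NULL in a compared column never satisfies the condition.
- agent_id=3: no matching r row.
- agent_id=4: 2 matching r row(s), so 2 row(s) emitted.
- agent_id=3: no matching r row.
- agent_id=8: 1 matching r row(s), so 1 row(s) emitted.
- agent_id=9: 1 matching r row(s), so 1 row(s) emitted.
- agent_id=8: 1 matching r row(s), so 1 row(s) emitted.
- 4 row(s) from r found no l partner → padded with NULL.
After projecting and ordering:
l.agent_id | r.addr_no | r.price_k | l.aname
4 | 392 | 695 | Uma
4 | 817 | 416 | Uma
8 | 666 | 384 | Nora
8 | 666 | 384 | Sara
9 | 820 | 770 | Dave
NULL | 202 | 863 | NULL
NULL | 449 | 570 | NULL
NULL | 476 | 713 | NULL
NULL | NULL | 595 | NULL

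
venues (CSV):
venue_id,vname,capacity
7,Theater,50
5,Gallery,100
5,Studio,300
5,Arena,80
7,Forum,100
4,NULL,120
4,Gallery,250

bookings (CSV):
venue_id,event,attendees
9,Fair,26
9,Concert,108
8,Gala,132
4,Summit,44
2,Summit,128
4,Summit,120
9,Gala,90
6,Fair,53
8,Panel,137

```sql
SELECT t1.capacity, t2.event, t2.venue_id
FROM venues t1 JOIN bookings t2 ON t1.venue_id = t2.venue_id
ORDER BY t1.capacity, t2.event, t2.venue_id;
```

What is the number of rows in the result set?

4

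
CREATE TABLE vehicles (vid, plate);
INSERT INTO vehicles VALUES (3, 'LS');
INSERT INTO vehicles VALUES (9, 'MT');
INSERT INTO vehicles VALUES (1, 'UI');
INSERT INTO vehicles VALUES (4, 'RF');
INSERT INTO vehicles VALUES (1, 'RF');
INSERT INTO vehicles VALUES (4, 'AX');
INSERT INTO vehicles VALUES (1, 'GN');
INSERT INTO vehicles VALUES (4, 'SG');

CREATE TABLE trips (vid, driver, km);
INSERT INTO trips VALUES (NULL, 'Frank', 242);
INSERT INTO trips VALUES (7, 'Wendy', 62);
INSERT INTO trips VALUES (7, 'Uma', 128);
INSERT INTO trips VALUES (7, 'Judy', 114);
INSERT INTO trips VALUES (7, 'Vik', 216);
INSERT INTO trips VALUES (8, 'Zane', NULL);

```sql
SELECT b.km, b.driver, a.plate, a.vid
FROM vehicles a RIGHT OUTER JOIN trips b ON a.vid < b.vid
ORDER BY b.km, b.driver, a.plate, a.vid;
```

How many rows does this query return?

36

RIGHT JOIN keeps every row from `trips`; unmatched rows get NULL for `vehicles`'s columns.
Matching on a.vid < b.vid. A NULL in a compared column never satisfies the condition.
- a[0] vid=3 → 5 match(es) in b → 5 row(s).
- a[1] vid=9 → no match.
- a[2] vid=1 → 5 match(es) in b → 5 row(s).
- a[3] vid=4 → 5 match(es) in b → 5 row(s).
- a[4] vid=1 → 5 match(es) in b → 5 row(s).
- a[5] vid=4 → 5 match(es) in b → 5 row(s).
- a[6] vid=1 → 5 match(es) in b → 5 row(s).
- a[7] vid=4 → 5 match(es) in b → 5 row(s).
- 1 b row(s) had no a match → kept, a columns NULL.
Total: 35 matched + 1 padded = 36 rows.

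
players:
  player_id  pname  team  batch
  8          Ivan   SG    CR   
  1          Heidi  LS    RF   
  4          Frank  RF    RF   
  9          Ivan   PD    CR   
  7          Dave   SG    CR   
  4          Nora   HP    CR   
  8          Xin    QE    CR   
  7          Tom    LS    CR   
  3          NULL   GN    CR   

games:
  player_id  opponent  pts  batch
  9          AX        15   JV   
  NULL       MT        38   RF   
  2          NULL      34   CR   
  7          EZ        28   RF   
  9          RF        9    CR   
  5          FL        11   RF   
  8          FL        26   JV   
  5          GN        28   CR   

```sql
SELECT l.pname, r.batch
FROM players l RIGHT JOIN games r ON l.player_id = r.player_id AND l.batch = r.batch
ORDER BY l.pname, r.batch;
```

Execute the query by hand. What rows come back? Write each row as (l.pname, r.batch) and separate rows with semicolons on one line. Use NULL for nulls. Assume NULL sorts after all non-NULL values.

(Ivan, CR); (NULL, CR); (NULL, CR); (NULL, JV); (NULL, JV); (NULL, RF); (NULL, RF); (NULL, RF)

RIGHT JOIN keeps every row from `games`; unmatched rows get NULL for `players`'s columns.
Matching on l.player_id = r.player_id AND l.batch = r.batch. A NULL in a compared column never satisfies the condition.
- l[0] player_id=8, batch=CR → no match.
- l[1] player_id=1, batch=RF → no match.
- l[2] player_id=4, batch=RF → no match.
- l[3] player_id=9, batch=CR → 1 match(es) in r → 1 row(s).
- l[4] player_id=7, batch=CR → no match.
- l[5] player_id=4, batch=CR → no match.
- l[6] player_id=8, batch=CR → no match.
- l[7] player_id=7, batch=CR → no match.
- l[8] player_id=3, batch=CR → no match.
- 7 r row(s) had no l match → kept, l columns NULL.
After projecting and ordering:
l.pname | r.batch
Ivan | CR
NULL | CR
NULL | CR
NULL | JV
NULL | JV
NULL | RF
NULL | RF
NULL | RF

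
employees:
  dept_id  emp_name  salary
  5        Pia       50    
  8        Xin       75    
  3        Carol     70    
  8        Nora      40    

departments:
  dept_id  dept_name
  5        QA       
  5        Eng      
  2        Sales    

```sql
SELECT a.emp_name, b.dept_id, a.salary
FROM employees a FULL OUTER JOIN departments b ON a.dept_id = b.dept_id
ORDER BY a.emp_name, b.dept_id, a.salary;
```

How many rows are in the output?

6

FULL OUTER JOIN keeps every row from both sides; unmatched rows get NULL for the other side's columns.
Matching on a.dept_id = b.dept_id.
- a (dept_id=5) pairs with 2 row(s) of b.
- a (dept_id=8) has no partner → padded with NULL.
- a (dept_id=3) has no partner → padded with NULL.
- a (dept_id=8) has no partner → padded with NULL.
- plus 1 unmatched b row(s), each kept with NULL a columns.
Total: 2 matched + 4 padded = 6 rows.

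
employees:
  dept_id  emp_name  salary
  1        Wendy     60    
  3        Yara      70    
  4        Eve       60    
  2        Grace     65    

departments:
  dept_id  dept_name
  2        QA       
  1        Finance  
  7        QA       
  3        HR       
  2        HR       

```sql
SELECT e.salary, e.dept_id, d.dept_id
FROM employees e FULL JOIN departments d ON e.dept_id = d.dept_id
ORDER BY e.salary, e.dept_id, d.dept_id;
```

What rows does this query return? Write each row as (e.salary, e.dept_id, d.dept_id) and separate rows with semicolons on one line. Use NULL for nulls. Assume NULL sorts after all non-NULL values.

FULL OUTER JOIN keeps every row from both sides; unmatched rows get NULL for the other side's columns.
Matching on e.dept_id = d.dept_id.
Matched pairs: 4; unmatched e rows kept: 1; unmatched d rows kept: 1.

(60, 1, 1); (60, 4, NULL); (65, 2, 2); (65, 2, 2); (70, 3, 3); (NULL, NULL, 7)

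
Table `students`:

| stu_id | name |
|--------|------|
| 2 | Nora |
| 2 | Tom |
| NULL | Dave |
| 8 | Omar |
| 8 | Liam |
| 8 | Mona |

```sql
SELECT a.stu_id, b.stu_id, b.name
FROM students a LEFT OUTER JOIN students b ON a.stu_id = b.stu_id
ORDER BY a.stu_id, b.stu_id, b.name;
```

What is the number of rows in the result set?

LEFT JOIN keeps every row from `students a`; unmatched rows get NULL for `students b`'s columns.
Matching on a.stu_id = b.stu_id. A NULL in a compared column never satisfies the condition.
- stu_id=2: 2 matching b row(s), so 2 row(s) emitted.
- stu_id=2: 2 matching b row(s), so 2 row(s) emitted.
- stu_id=NULL: no b row matches, row kept with b columns NULL.
- stu_id=8: 3 matching b row(s), so 3 row(s) emitted.
- stu_id=8: 3 matching b row(s), so 3 row(s) emitted.
- stu_id=8: 3 matching b row(s), so 3 row(s) emitted.
Total: 13 matched + 1 padded = 14 rows.

14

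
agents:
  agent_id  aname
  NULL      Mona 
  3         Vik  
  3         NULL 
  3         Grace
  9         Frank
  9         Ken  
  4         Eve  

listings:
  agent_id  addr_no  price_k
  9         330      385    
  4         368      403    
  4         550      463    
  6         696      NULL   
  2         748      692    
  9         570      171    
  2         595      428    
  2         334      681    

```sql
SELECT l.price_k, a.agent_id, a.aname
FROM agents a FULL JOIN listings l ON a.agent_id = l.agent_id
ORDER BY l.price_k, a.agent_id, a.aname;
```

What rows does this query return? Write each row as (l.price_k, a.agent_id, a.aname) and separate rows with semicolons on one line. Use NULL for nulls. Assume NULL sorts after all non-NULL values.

(171, 9, Frank); (171, 9, Ken); (385, 9, Frank); (385, 9, Ken); (403, 4, Eve); (428, NULL, NULL); (463, 4, Eve); (681, NULL, NULL); (692, NULL, NULL); (NULL, 3, Grace); (NULL, 3, Vik); (NULL, 3, NULL); (NULL, NULL, Mona); (NULL, NULL, NULL)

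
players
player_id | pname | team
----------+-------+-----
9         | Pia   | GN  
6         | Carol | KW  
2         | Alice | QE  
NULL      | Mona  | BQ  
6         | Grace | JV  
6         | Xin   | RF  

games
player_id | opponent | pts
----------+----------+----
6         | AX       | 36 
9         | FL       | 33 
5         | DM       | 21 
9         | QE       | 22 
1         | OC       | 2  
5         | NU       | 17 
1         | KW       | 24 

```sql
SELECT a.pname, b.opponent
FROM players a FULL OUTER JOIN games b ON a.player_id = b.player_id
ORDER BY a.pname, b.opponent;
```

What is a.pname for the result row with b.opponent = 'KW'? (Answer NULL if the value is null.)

NULL

FULL OUTER JOIN keeps every row from both sides; unmatched rows get NULL for the other side's columns.
Matching on a.player_id = b.player_id. A NULL in a compared column never satisfies the condition.
Matched pairs: 5; unmatched a rows kept: 2; unmatched b rows kept: 4.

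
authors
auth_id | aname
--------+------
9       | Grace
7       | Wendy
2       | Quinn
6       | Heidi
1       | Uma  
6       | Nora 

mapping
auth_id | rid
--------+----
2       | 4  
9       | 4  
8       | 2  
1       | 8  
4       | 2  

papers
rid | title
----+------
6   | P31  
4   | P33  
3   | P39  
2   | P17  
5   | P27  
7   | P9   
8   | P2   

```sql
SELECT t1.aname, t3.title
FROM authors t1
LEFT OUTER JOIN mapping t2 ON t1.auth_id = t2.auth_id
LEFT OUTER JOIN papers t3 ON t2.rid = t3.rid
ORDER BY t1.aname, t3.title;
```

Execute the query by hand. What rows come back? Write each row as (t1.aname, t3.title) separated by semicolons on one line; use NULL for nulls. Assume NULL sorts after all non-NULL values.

Evaluate left to right. First `authors t1 LEFT JOIN mapping t2` on auth_id: 6 row(s).
Then LEFT JOIN `papers t3` on rid: each of those 6 rows is kept; rows whose t2.rid has no match in t3 get NULL for t3's columns.

(Grace, P33); (Heidi, NULL); (Nora, NULL); (Quinn, P33); (Uma, P2); (Wendy, NULL)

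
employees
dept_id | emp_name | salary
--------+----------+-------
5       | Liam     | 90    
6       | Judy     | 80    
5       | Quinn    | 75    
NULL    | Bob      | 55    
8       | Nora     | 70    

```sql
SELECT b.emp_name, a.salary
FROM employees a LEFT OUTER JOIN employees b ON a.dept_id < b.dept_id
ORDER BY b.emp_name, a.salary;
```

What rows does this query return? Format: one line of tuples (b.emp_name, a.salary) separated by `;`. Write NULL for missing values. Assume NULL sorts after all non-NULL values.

LEFT JOIN keeps every row from `employees a`; unmatched rows get NULL for `employees b`'s columns.
Matching on a.dept_id < b.dept_id. A NULL in a compared column never satisfies the condition.
- a row (dept_id=5): matches 2 b row(s) → 2 output row(s).
- a row (dept_id=6): matches 1 b row(s) → 1 output row(s).
- a row (dept_id=5): matches 2 b row(s) → 2 output row(s).
- a row (dept_id=NULL): no match → kept, b columns NULL.
- a row (dept_id=8): no match → kept, b columns NULL.
After projecting and ordering:
b.emp_name | a.salary
Judy | 75
Judy | 90
Nora | 75
Nora | 80
Nora | 90
NULL | 55
NULL | 70

(Judy, 75); (Judy, 90); (Nora, 75); (Nora, 80); (Nora, 90); (NULL, 55); (NULL, 70)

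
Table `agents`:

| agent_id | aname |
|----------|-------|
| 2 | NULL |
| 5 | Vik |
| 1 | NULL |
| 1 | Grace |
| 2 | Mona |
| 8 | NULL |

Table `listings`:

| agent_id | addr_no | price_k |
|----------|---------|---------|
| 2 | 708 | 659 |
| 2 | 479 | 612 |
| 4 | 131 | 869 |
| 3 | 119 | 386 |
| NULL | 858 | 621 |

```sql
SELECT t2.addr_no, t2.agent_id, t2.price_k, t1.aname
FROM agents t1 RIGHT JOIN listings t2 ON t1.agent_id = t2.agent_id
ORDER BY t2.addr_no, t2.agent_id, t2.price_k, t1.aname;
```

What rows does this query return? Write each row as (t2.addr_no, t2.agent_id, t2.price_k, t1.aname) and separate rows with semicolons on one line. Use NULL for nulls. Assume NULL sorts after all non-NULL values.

(119, 3, 386, NULL); (131, 4, 869, NULL); (479, 2, 612, Mona); (479, 2, 612, NULL); (708, 2, 659, Mona); (708, 2, 659, NULL); (858, NULL, 621, NULL)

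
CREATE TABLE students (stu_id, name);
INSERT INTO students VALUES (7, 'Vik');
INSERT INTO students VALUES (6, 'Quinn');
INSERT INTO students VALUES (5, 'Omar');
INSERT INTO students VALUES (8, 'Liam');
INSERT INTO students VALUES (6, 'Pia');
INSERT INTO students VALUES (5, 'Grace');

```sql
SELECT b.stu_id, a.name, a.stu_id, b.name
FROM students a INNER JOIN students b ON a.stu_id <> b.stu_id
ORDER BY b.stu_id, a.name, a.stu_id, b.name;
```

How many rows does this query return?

INNER JOIN keeps only pairs where the ON condition holds.
Matching on a.stu_id <> b.stu_id.
Matched pairs: 26.
Total: 26 rows.

26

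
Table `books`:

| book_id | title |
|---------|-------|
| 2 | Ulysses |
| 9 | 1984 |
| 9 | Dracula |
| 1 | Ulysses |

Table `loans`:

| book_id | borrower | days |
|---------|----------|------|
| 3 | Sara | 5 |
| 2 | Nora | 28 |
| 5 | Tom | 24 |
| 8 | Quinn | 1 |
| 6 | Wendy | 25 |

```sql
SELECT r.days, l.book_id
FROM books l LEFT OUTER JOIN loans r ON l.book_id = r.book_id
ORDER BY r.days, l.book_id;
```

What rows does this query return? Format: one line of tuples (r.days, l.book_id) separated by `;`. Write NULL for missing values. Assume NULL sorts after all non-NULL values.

(28, 2); (NULL, 1); (NULL, 9); (NULL, 9)

LEFT JOIN keeps every row from `books`; unmatched rows get NULL for `loans`'s columns.
Matching on l.book_id = r.book_id.
- l (book_id=2) pairs with 1 row(s) of r.
- l (book_id=9) has no partner → padded with NULL.
- l (book_id=9) has no partner → padded with NULL.
- l (book_id=1) has no partner → padded with NULL.
After projecting and ordering:
r.days | l.book_id
28 | 2
NULL | 1
NULL | 9
NULL | 9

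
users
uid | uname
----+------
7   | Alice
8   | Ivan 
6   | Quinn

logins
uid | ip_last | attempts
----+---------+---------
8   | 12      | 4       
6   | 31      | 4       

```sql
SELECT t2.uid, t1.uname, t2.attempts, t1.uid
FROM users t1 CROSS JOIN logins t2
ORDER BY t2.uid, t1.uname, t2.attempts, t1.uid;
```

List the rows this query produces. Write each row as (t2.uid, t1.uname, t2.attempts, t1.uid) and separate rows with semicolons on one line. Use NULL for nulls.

CROSS JOIN pairs every row of `users` with every row of `logins`: 3 × 2 = 6 rows.
After projecting and ordering:
t2.uid | t1.uname | t2.attempts | t1.uid
6 | Alice | 4 | 7
6 | Ivan | 4 | 8
6 | Quinn | 4 | 6
8 | Alice | 4 | 7
8 | Ivan | 4 | 8
8 | Quinn | 4 | 6

(6, Alice, 4, 7); (6, Ivan, 4, 8); (6, Quinn, 4, 6); (8, Alice, 4, 7); (8, Ivan, 4, 8); (8, Quinn, 4, 6)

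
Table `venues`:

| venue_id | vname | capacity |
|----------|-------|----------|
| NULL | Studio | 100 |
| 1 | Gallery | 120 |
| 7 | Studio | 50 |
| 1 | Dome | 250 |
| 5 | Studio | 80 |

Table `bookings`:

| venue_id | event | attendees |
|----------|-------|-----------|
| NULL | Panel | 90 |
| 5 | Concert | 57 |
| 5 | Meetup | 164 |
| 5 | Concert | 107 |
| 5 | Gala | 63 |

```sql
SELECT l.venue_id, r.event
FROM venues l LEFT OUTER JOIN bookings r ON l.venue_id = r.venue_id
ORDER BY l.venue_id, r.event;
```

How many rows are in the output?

LEFT JOIN keeps every row from `venues`; unmatched rows get NULL for `bookings`'s columns.
Matching on l.venue_id = r.venue_id. A NULL in a compared column never satisfies the condition.
Matched pairs: 4; unmatched l rows kept: 4.
Total: 4 matched + 4 padded = 8 rows.

8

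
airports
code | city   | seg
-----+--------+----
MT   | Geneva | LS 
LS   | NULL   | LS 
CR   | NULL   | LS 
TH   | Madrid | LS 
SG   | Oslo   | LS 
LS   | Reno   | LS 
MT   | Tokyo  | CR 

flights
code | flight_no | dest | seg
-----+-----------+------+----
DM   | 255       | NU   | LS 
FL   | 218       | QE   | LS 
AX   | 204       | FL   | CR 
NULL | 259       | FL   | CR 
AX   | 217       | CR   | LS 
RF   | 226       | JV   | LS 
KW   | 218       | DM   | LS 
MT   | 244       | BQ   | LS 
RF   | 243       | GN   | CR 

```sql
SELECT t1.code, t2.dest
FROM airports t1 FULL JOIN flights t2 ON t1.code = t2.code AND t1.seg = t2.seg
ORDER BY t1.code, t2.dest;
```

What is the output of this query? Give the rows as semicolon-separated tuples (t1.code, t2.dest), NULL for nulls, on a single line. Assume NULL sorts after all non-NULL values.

FULL OUTER JOIN keeps every row from both sides; unmatched rows get NULL for the other side's columns.
Matching on t1.code = t2.code AND t1.seg = t2.seg. A NULL in a compared column never satisfies the condition.
- t1 row (code=MT, seg=LS): matches 1 t2 row(s) → 1 output row(s).
- t1 row (code=LS, seg=LS): no match → kept, t2 columns NULL.
- t1 row (code=CR, seg=LS): no match → kept, t2 columns NULL.
- t1 row (code=TH, seg=LS): no match → kept, t2 columns NULL.
- t1 row (code=SG, seg=LS): no match → kept, t2 columns NULL.
- t1 row (code=LS, seg=LS): no match → kept, t2 columns NULL.
- t1 row (code=MT, seg=CR): no match → kept, t2 columns NULL.
- 8 row(s) from t2 found no t1 partner → padded with NULL.

(CR, NULL); (LS, NULL); (LS, NULL); (MT, BQ); (MT, NULL); (SG, NULL); (TH, NULL); (NULL, CR); (NULL, DM); (NULL, FL); (NULL, FL); (NULL, GN); (NULL, JV); (NULL, NU); (NULL, QE)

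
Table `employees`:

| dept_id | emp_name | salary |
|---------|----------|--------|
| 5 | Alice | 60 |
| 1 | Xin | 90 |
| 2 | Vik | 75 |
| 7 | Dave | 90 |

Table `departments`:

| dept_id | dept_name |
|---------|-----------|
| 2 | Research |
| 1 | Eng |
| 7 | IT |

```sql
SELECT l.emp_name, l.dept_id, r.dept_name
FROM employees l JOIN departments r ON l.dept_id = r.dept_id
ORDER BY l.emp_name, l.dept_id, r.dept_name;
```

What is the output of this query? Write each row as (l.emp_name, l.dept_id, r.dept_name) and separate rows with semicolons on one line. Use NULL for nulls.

(Dave, 7, IT); (Vik, 2, Research); (Xin, 1, Eng)

INNER JOIN keeps only pairs where the ON condition holds.
Matching on l.dept_id = r.dept_id.
- l[0] dept_id=5 → no match; dropped.
- l[1] dept_id=1 → 1 match(es) in r → 1 row(s).
- l[2] dept_id=2 → 1 match(es) in r → 1 row(s).
- l[3] dept_id=7 → 1 match(es) in r → 1 row(s).
After projecting and ordering:
l.emp_name | l.dept_id | r.dept_name
Dave | 7 | IT
Vik | 2 | Research
Xin | 1 | Eng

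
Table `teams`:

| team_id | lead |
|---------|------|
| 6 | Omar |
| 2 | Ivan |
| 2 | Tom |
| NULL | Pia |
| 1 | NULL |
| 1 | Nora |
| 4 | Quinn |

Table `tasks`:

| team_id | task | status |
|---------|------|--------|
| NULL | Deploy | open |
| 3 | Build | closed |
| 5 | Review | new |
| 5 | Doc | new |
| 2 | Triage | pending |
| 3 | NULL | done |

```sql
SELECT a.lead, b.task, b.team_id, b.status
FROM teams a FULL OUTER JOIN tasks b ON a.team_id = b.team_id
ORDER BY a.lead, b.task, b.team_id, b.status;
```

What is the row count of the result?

FULL OUTER JOIN keeps every row from both sides; unmatched rows get NULL for the other side's columns.
Matching on a.team_id = b.team_id. A NULL in a compared column never satisfies the condition.
- team_id=6: no b row matches, row kept with b columns NULL.
- team_id=2: 1 matching b row(s), so 1 row(s) emitted.
- team_id=2: 1 matching b row(s), so 1 row(s) emitted.
- team_id=NULL: no b row matches, row kept with b columns NULL.
- team_id=1: no b row matches, row kept with b columns NULL.
- team_id=1: no b row matches, row kept with b columns NULL.
- team_id=4: no b row matches, row kept with b columns NULL.
- plus 5 unmatched b row(s), each kept with NULL a columns.
Total: 2 matched + 10 padded = 12 rows.

12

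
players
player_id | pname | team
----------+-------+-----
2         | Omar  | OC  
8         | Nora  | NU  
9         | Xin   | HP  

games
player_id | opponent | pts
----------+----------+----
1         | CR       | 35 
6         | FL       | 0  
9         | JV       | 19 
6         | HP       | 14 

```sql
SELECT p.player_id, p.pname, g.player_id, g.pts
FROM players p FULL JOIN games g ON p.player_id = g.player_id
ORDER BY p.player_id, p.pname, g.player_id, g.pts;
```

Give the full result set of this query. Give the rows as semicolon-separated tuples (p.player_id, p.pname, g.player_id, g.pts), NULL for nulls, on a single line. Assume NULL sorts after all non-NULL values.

FULL OUTER JOIN keeps every row from both sides; unmatched rows get NULL for the other side's columns.
Matching on p.player_id = g.player_id.
Matched pairs: 1; unmatched p rows kept: 2; unmatched g rows kept: 3.

(2, Omar, NULL, NULL); (8, Nora, NULL, NULL); (9, Xin, 9, 19); (NULL, NULL, 1, 35); (NULL, NULL, 6, 0); (NULL, NULL, 6, 14)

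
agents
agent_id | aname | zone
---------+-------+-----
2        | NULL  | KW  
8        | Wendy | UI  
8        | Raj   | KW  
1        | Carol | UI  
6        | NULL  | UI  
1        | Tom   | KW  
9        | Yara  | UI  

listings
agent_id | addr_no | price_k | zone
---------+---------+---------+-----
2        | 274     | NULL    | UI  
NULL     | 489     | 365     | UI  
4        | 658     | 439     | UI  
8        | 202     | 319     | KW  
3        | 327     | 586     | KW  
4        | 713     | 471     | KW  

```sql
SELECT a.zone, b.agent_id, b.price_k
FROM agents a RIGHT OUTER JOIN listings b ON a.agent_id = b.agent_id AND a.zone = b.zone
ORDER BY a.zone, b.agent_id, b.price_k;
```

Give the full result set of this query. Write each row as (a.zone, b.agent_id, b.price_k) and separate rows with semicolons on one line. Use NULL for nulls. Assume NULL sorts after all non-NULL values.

RIGHT JOIN keeps every row from `listings`; unmatched rows get NULL for `agents`'s columns.
Matching on a.agent_id = b.agent_id AND a.zone = b.zone. A NULL in a compared column never satisfies the condition.
Matched pairs: 1; unmatched b rows kept: 5.

(KW, 8, 319); (NULL, 2, NULL); (NULL, 3, 586); (NULL, 4, 439); (NULL, 4, 471); (NULL, NULL, 365)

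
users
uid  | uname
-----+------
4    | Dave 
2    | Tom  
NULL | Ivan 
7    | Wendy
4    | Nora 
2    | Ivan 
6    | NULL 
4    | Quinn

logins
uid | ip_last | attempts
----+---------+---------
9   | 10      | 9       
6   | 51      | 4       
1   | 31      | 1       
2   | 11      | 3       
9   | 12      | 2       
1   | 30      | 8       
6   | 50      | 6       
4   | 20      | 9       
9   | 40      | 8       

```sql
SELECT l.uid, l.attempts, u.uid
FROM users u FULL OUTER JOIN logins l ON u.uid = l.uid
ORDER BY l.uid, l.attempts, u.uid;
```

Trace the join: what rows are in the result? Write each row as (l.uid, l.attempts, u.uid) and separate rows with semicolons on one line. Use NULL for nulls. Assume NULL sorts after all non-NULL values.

FULL OUTER JOIN keeps every row from both sides; unmatched rows get NULL for the other side's columns.
Matching on u.uid = l.uid. A NULL in a compared column never satisfies the condition.
- uid=4: 1 matching l row(s), so 1 row(s) emitted.
- uid=2: 1 matching l row(s), so 1 row(s) emitted.
- uid=NULL: no l row matches, row kept with l columns NULL.
- uid=7: no l row matches, row kept with l columns NULL.
- uid=4: 1 matching l row(s), so 1 row(s) emitted.
- uid=2: 1 matching l row(s), so 1 row(s) emitted.
- uid=6: 2 matching l row(s), so 2 row(s) emitted.
- uid=4: 1 matching l row(s), so 1 row(s) emitted.
- 5 l row(s) had no u match → kept, u columns NULL.

(1, 1, NULL); (1, 8, NULL); (2, 3, 2); (2, 3, 2); (4, 9, 4); (4, 9, 4); (4, 9, 4); (6, 4, 6); (6, 6, 6); (9, 2, NULL); (9, 8, NULL); (9, 9, NULL); (NULL, NULL, 7); (NULL, NULL, NULL)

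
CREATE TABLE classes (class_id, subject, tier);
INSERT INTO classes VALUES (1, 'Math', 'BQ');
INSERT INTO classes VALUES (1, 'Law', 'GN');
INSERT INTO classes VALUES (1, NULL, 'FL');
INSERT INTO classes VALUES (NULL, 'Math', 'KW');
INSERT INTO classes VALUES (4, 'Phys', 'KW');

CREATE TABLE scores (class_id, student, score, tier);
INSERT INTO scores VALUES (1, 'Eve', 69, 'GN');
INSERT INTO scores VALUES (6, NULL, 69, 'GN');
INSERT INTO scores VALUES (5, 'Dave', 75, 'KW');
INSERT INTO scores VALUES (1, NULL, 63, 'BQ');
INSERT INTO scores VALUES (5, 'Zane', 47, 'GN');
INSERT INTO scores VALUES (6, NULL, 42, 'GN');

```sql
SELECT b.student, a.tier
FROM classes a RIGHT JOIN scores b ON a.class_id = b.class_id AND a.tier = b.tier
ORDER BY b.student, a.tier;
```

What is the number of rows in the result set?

6

RIGHT JOIN keeps every row from `scores`; unmatched rows get NULL for `classes`'s columns.
Matching on a.class_id = b.class_id AND a.tier = b.tier. A NULL in a compared column never satisfies the condition.
- a[0] class_id=1, tier=BQ → 1 match(es) in b → 1 row(s).
- a[1] class_id=1, tier=GN → 1 match(es) in b → 1 row(s).
- a[2] class_id=1, tier=FL → no match.
- a[3] class_id=NULL, tier=KW → no match.
- a[4] class_id=4, tier=KW → no match.
- 4 b row(s) had no a match → kept, a columns NULL.
Total: 2 matched + 4 padded = 6 rows.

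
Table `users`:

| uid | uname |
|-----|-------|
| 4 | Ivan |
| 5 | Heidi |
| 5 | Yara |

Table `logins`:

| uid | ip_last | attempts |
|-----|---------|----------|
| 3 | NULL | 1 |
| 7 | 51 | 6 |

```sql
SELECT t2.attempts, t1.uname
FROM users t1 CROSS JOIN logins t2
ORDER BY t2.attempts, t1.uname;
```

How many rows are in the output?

CROSS JOIN pairs every row of `users` with every row of `logins`: 3 × 2 = 6 rows.

6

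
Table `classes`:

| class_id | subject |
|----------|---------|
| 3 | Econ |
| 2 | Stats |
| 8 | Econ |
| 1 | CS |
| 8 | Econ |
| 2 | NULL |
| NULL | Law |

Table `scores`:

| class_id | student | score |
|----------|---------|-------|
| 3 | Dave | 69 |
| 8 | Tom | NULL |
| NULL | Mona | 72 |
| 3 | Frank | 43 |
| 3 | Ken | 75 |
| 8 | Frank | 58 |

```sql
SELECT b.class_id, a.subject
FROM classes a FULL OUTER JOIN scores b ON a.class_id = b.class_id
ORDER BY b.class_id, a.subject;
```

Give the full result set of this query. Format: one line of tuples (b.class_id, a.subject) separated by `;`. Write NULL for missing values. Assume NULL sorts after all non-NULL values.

(3, Econ); (3, Econ); (3, Econ); (8, Econ); (8, Econ); (8, Econ); (8, Econ); (NULL, CS); (NULL, Law); (NULL, Stats); (NULL, NULL); (NULL, NULL)

FULL OUTER JOIN keeps every row from both sides; unmatched rows get NULL for the other side's columns.
Matching on a.class_id = b.class_id. A NULL in a compared column never satisfies the condition.
- a row (class_id=3): matches 3 b row(s) → 3 output row(s).
- a row (class_id=2): no match → kept, b columns NULL.
- a row (class_id=8): matches 2 b row(s) → 2 output row(s).
- a row (class_id=1): no match → kept, b columns NULL.
- a row (class_id=8): matches 2 b row(s) → 2 output row(s).
- a row (class_id=2): no match → kept, b columns NULL.
- a row (class_id=NULL): no match → kept, b columns NULL.
- plus 1 unmatched b row(s), each kept with NULL a columns.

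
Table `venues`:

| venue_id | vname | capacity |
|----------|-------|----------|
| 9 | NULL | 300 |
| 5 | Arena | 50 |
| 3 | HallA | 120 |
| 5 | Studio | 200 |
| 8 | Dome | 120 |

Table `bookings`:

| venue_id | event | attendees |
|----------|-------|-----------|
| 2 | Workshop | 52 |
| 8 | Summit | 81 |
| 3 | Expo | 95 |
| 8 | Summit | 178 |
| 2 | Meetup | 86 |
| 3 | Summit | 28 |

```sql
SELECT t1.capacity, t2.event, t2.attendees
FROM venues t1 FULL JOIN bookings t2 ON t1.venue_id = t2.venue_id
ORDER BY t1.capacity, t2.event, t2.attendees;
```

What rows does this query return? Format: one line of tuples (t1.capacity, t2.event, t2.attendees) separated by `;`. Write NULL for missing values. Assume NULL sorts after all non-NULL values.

FULL OUTER JOIN keeps every row from both sides; unmatched rows get NULL for the other side's columns.
Matching on t1.venue_id = t2.venue_id.
- t1[0] venue_id=9 → no match; kept with NULLs on the t2 side.
- t1[1] venue_id=5 → no match; kept with NULLs on the t2 side.
- t1[2] venue_id=3 → 2 match(es) in t2 → 2 row(s).
- t1[3] venue_id=5 → no match; kept with NULLs on the t2 side.
- t1[4] venue_id=8 → 2 match(es) in t2 → 2 row(s).
- plus 2 unmatched t2 row(s), each kept with NULL t1 columns.
After projecting and ordering:
t1.capacity | t2.event | t2.attendees
50 | NULL | NULL
120 | Expo | 95
120 | Summit | 28
120 | Summit | 81
120 | Summit | 178
200 | NULL | NULL
300 | NULL | NULL
NULL | Meetup | 86
NULL | Workshop | 52

(50, NULL, NULL); (120, Expo, 95); (120, Summit, 28); (120, Summit, 81); (120, Summit, 178); (200, NULL, NULL); (300, NULL, NULL); (NULL, Meetup, 86); (NULL, Workshop, 52)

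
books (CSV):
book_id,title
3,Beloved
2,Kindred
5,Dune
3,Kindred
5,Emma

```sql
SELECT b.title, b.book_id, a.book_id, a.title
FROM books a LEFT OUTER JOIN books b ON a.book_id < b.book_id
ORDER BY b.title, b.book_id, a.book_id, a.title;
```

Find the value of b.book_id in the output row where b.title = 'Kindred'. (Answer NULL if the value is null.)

LEFT JOIN keeps every row from `books a`; unmatched rows get NULL for `books b`'s columns.
Matching on a.book_id < b.book_id.
- a[0] book_id=3 → 2 match(es) in b → 2 row(s).
- a[1] book_id=2 → 4 match(es) in b → 4 row(s).
- a[2] book_id=5 → no match; kept with NULLs on the b side.
- a[3] book_id=3 → 2 match(es) in b → 2 row(s).
- a[4] book_id=5 → no match; kept with NULLs on the b side.

3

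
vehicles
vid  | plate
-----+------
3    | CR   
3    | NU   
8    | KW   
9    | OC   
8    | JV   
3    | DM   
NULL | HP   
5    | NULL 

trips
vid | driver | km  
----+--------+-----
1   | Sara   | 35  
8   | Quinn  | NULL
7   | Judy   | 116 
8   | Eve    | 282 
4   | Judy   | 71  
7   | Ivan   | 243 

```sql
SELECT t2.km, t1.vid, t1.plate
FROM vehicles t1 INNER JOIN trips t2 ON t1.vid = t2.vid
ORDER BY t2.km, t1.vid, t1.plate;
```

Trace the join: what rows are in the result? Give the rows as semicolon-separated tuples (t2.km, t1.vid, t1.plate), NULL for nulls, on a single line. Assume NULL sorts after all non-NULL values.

INNER JOIN keeps only pairs where the ON condition holds.
Matching on t1.vid = t2.vid. A NULL in a compared column never satisfies the condition.
- t1[0] vid=3 → no match; dropped.
- t1[1] vid=3 → no match; dropped.
- t1[2] vid=8 → 2 match(es) in t2 → 2 row(s).
- t1[3] vid=9 → no match; dropped.
- t1[4] vid=8 → 2 match(es) in t2 → 2 row(s).
- t1[5] vid=3 → no match; dropped.
- t1[6] vid=NULL → no match; dropped.
- t1[7] vid=5 → no match; dropped.
After projecting and ordering:
t2.km | t1.vid | t1.plate
282 | 8 | JV
282 | 8 | KW
NULL | 8 | JV
NULL | 8 | KW

(282, 8, JV); (282, 8, KW); (NULL, 8, JV); (NULL, 8, KW)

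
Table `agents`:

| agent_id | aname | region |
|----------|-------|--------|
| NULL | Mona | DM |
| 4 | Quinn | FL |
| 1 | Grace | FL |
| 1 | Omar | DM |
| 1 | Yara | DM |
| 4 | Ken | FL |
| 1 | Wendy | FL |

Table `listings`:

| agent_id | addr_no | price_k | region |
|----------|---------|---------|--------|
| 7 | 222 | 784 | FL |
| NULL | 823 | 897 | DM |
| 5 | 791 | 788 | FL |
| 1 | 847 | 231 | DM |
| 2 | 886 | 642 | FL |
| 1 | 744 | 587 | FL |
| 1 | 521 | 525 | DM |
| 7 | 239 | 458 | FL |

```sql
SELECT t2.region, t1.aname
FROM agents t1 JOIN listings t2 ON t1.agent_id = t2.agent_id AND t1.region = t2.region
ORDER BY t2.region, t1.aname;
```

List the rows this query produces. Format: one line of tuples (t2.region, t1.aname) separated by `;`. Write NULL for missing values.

INNER JOIN keeps only pairs where the ON condition holds.
Matching on t1.agent_id = t2.agent_id AND t1.region = t2.region. A NULL in a compared column never satisfies the condition.
- t1 (agent_id=NULL, region=DM) has no partner → excluded.
- t1 (agent_id=4, region=FL) has no partner → excluded.
- t1 (agent_id=1, region=FL) pairs with 1 row(s) of t2.
- t1 (agent_id=1, region=DM) pairs with 2 row(s) of t2.
- t1 (agent_id=1, region=DM) pairs with 2 row(s) of t2.
- t1 (agent_id=4, region=FL) has no partner → excluded.
- t1 (agent_id=1, region=FL) pairs with 1 row(s) of t2.
After projecting and ordering:
t2.region | t1.aname
DM | Omar
DM | Omar
DM | Yara
DM | Yara
FL | Grace
FL | Wendy

(DM, Omar); (DM, Omar); (DM, Yara); (DM, Yara); (FL, Grace); (FL, Wendy)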